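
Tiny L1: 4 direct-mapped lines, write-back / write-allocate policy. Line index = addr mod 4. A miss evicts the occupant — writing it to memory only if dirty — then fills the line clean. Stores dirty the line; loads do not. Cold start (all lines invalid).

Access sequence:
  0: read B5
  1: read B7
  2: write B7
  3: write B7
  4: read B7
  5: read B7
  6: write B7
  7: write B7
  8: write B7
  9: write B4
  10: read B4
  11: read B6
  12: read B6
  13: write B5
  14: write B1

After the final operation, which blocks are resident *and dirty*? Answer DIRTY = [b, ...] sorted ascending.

DIRTY = [1, 4, 7]

0: R B5 -> L1 miss  d=-]
1: R B7 -> L3 miss  d=-]
2: W B7 -> L3 hit  d=D]
3: W B7 -> L3 hit  d=D]
4: R B7 -> L3 hit  d=D]
5: R B7 -> L3 hit  d=D]
6: W B7 -> L3 hit  d=D]
7: W B7 -> L3 hit  d=D]
8: W B7 -> L3 hit  d=D]
9: W B4 -> L0 miss  d=D]
10: R B4 -> L0 hit  d=D]
11: R B6 -> L2 miss  d=-]
12: R B6 -> L2 hit  d=-]
13: W B5 -> L1 hit  d=D]
14: W B1 -> L1 miss wb->B5  d=D]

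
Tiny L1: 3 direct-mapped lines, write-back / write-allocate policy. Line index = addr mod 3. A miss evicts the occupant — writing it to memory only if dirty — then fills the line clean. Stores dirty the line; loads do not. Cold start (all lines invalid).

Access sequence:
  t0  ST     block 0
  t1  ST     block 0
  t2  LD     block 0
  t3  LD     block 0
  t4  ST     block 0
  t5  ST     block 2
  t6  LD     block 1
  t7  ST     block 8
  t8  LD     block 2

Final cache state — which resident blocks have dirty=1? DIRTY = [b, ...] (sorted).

DIRTY = [0]

  0 | W B0 → L0 miss [D]
  1 | W B0 → L0 hit [D]
  2 | R B0 → L0 hit [D]
  3 | R B0 → L0 hit [D]
  4 | W B0 → L0 hit [D]
  5 | W B2 → L2 miss [D]
  6 | R B1 → L1 miss [-]
  7 | W B8 → L2 miss wb→B2 [D]
  8 | R B2 → L2 miss wb→B8 [-]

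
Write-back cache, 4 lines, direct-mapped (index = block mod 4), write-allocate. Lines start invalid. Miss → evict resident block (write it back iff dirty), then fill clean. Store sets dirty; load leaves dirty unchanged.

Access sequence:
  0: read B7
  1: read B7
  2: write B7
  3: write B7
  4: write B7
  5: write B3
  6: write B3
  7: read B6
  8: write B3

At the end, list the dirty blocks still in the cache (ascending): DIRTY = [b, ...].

0: R B7 → L3 miss [-]
1: R B7 → L3 hit [-]
2: W B7 → L3 hit [D]
3: W B7 → L3 hit [D]
4: W B7 → L3 hit [D]
5: W B3 → L3 miss wb→B7 [D]
6: W B3 → L3 hit [D]
7: R B6 → L2 miss [-]
8: W B3 → L3 hit [D]

DIRTY = [3]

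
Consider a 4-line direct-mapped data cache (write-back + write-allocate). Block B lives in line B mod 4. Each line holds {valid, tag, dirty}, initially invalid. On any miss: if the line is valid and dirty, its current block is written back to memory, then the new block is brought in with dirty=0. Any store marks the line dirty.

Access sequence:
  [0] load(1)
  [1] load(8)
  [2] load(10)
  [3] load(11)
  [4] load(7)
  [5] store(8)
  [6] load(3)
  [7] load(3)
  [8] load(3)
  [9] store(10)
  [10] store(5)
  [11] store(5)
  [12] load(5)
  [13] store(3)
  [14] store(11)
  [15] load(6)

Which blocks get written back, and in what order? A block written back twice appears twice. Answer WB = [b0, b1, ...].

WB = [3, 10]

0: R B1 → L1 miss [-]
1: R B8 → L0 miss [-]
2: R B10 → L2 miss [-]
3: R B11 → L3 miss [-]
4: R B7 → L3 miss [-]
5: W B8 → L0 hit [D]
6: R B3 → L3 miss [-]
7: R B3 → L3 hit [-]
8: R B3 → L3 hit [-]
9: W B10 → L2 hit [D]
10: W B5 → L1 miss [D]
11: W B5 → L1 hit [D]
12: R B5 → L1 hit [D]
13: W B3 → L3 hit [D]
14: W B11 → L3 miss wb→B3 [D]
15: R B6 → L2 miss wb→B10 [-]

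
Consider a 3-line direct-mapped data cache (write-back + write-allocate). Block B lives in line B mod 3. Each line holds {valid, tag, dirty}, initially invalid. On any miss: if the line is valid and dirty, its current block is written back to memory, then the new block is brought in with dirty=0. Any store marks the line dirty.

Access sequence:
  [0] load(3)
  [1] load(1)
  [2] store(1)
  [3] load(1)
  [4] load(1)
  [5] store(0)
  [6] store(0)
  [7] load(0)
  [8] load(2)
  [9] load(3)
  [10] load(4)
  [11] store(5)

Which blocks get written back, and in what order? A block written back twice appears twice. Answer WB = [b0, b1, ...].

WB = [0, 1]

0: R B3 -> L0 miss  d=-]
1: R B1 -> L1 miss  d=-]
2: W B1 -> L1 hit  d=D]
3: R B1 -> L1 hit  d=D]
4: R B1 -> L1 hit  d=D]
5: W B0 -> L0 miss  d=D]
6: W B0 -> L0 hit  d=D]
7: R B0 -> L0 hit  d=D]
8: R B2 -> L2 miss  d=-]
9: R B3 -> L0 miss wb->B0  d=-]
10: R B4 -> L1 miss wb->B1  d=-]
11: W B5 -> L2 miss  d=D]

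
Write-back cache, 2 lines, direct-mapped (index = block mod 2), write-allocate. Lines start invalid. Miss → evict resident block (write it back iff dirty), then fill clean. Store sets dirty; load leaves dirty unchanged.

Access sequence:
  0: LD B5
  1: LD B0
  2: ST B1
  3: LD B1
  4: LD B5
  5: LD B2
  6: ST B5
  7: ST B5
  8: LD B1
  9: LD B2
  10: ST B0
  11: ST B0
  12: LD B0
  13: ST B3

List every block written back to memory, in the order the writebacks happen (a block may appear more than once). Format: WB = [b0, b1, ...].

WB = [1, 5]

  0 | R B5 → L1 miss [-]
  1 | R B0 → L0 miss [-]
  2 | W B1 → L1 miss [D]
  3 | R B1 → L1 hit [D]
  4 | R B5 → L1 miss wb→B1 [-]
  5 | R B2 → L0 miss [-]
  6 | W B5 → L1 hit [D]
  7 | W B5 → L1 hit [D]
  8 | R B1 → L1 miss wb→B5 [-]
  9 | R B2 → L0 hit [-]
  10 | W B0 → L0 miss [D]
  11 | W B0 → L0 hit [D]
  12 | R B0 → L0 hit [D]
  13 | W B3 → L1 miss [D]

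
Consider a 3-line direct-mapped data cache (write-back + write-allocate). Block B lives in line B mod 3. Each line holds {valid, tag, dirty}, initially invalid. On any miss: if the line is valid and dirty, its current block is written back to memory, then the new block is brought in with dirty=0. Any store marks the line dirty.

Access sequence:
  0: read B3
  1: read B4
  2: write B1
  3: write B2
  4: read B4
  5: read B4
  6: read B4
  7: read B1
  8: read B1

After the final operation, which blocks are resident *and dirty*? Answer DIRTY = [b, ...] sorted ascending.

0: R B3 → L0 miss [-]
1: R B4 → L1 miss [-]
2: W B1 → L1 miss [D]
3: W B2 → L2 miss [D]
4: R B4 → L1 miss wb→B1 [-]
5: R B4 → L1 hit [-]
6: R B4 → L1 hit [-]
7: R B1 → L1 miss [-]
8: R B1 → L1 hit [-]

DIRTY = [2]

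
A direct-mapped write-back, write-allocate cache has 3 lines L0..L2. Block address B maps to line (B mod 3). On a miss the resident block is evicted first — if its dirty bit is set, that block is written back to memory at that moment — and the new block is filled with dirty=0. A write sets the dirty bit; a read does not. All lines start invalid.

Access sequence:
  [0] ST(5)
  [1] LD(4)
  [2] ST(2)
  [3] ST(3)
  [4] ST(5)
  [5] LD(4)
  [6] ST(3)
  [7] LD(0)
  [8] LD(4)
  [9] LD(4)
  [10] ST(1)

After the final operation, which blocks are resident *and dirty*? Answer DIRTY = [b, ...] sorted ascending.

DIRTY = [1, 5]

  0 | W B5 → L2 miss [D]
  1 | R B4 → L1 miss [-]
  2 | W B2 → L2 miss wb→B5 [D]
  3 | W B3 → L0 miss [D]
  4 | W B5 → L2 miss wb→B2 [D]
  5 | R B4 → L1 hit [-]
  6 | W B3 → L0 hit [D]
  7 | R B0 → L0 miss wb→B3 [-]
  8 | R B4 → L1 hit [-]
  9 | R B4 → L1 hit [-]
  10 | W B1 → L1 miss [D]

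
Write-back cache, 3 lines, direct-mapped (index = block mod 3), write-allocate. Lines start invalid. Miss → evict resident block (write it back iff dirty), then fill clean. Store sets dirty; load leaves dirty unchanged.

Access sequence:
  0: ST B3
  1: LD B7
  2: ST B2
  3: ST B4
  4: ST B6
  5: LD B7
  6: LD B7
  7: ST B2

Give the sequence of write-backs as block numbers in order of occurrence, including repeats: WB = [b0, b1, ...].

WB = [3, 4]

  0 | W B3 → L0 miss [D]
  1 | R B7 → L1 miss [-]
  2 | W B2 → L2 miss [D]
  3 | W B4 → L1 miss [D]
  4 | W B6 → L0 miss wb→B3 [D]
  5 | R B7 → L1 miss wb→B4 [-]
  6 | R B7 → L1 hit [-]
  7 | W B2 → L2 hit [D]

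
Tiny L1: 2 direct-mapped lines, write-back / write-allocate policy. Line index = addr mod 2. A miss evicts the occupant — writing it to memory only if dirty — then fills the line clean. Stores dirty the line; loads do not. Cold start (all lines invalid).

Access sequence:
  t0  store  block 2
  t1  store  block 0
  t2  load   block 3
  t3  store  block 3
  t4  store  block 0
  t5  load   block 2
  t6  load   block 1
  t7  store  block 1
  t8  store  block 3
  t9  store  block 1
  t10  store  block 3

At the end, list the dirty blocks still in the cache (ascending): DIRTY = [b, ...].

0: W B2 -> L0 miss  d=D]
1: W B0 -> L0 miss wb->B2  d=D]
2: R B3 -> L1 miss  d=-]
3: W B3 -> L1 hit  d=D]
4: W B0 -> L0 hit  d=D]
5: R B2 -> L0 miss wb->B0  d=-]
6: R B1 -> L1 miss wb->B3  d=-]
7: W B1 -> L1 hit  d=D]
8: W B3 -> L1 miss wb->B1  d=D]
9: W B1 -> L1 miss wb->B3  d=D]
10: W B3 -> L1 miss wb->B1  d=D]

DIRTY = [3]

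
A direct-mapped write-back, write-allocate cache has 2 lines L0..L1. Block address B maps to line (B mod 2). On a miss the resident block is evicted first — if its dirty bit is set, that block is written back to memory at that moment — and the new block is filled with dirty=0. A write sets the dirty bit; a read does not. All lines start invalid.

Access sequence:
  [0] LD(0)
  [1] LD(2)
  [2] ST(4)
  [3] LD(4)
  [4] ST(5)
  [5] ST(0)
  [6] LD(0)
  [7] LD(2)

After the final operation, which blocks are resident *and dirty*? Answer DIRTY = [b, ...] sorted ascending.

DIRTY = [5]

  0 | R B0 → L0 miss [-]
  1 | R B2 → L0 miss [-]
  2 | W B4 → L0 miss [D]
  3 | R B4 → L0 hit [D]
  4 | W B5 → L1 miss [D]
  5 | W B0 → L0 miss wb→B4 [D]
  6 | R B0 → L0 hit [D]
  7 | R B2 → L0 miss wb→B0 [-]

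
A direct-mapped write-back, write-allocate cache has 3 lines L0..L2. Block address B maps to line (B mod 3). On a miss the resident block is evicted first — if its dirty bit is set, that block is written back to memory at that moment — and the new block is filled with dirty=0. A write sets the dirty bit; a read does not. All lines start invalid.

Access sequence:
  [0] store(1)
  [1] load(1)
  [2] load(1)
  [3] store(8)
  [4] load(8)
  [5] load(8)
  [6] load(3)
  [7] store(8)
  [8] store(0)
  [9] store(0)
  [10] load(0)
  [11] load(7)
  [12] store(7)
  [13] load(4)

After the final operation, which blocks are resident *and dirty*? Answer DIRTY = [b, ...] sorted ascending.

0: W B1 -> L1 miss  d=D]
1: R B1 -> L1 hit  d=D]
2: R B1 -> L1 hit  d=D]
3: W B8 -> L2 miss  d=D]
4: R B8 -> L2 hit  d=D]
5: R B8 -> L2 hit  d=D]
6: R B3 -> L0 miss  d=-]
7: W B8 -> L2 hit  d=D]
8: W B0 -> L0 miss  d=D]
9: W B0 -> L0 hit  d=D]
10: R B0 -> L0 hit  d=D]
11: R B7 -> L1 miss wb->B1  d=-]
12: W B7 -> L1 hit  d=D]
13: R B4 -> L1 miss wb->B7  d=-]

DIRTY = [0, 8]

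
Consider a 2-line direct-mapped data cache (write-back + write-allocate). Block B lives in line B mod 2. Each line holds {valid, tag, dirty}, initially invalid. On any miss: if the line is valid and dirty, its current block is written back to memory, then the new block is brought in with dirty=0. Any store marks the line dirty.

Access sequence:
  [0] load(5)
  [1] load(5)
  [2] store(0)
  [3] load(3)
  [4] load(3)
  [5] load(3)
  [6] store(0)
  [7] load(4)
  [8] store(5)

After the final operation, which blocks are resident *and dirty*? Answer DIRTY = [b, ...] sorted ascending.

0: R B5 -> L1 miss  d=-]
1: R B5 -> L1 hit  d=-]
2: W B0 -> L0 miss  d=D]
3: R B3 -> L1 miss  d=-]
4: R B3 -> L1 hit  d=-]
5: R B3 -> L1 hit  d=-]
6: W B0 -> L0 hit  d=D]
7: R B4 -> L0 miss wb->B0  d=-]
8: W B5 -> L1 miss  d=D]

DIRTY = [5]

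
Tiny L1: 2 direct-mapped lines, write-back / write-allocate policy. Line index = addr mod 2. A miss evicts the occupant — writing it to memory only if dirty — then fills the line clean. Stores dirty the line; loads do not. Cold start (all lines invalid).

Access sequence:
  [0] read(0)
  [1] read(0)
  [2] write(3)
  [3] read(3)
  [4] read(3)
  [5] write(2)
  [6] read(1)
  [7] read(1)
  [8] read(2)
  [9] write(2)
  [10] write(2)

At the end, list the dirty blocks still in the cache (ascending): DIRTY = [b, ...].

DIRTY = [2]

0: R B0 -> L0 miss  d=-]
1: R B0 -> L0 hit  d=-]
2: W B3 -> L1 miss  d=D]
3: R B3 -> L1 hit  d=D]
4: R B3 -> L1 hit  d=D]
5: W B2 -> L0 miss  d=D]
6: R B1 -> L1 miss wb->B3  d=-]
7: R B1 -> L1 hit  d=-]
8: R B2 -> L0 hit  d=D]
9: W B2 -> L0 hit  d=D]
10: W B2 -> L0 hit  d=D]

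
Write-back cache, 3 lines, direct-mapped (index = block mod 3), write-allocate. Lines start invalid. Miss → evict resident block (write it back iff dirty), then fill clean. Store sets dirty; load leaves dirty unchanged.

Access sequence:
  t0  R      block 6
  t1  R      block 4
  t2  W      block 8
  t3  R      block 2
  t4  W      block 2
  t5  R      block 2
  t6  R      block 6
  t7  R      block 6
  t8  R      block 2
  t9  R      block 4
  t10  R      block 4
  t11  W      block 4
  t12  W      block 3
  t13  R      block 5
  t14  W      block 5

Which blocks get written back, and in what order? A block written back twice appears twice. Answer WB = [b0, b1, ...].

  0 | R B6 → L0 miss [-]
  1 | R B4 → L1 miss [-]
  2 | W B8 → L2 miss [D]
  3 | R B2 → L2 miss wb→B8 [-]
  4 | W B2 → L2 hit [D]
  5 | R B2 → L2 hit [D]
  6 | R B6 → L0 hit [-]
  7 | R B6 → L0 hit [-]
  8 | R B2 → L2 hit [D]
  9 | R B4 → L1 hit [-]
  10 | R B4 → L1 hit [-]
  11 | W B4 → L1 hit [D]
  12 | W B3 → L0 miss [D]
  13 | R B5 → L2 miss wb→B2 [-]
  14 | W B5 → L2 hit [D]

WB = [8, 2]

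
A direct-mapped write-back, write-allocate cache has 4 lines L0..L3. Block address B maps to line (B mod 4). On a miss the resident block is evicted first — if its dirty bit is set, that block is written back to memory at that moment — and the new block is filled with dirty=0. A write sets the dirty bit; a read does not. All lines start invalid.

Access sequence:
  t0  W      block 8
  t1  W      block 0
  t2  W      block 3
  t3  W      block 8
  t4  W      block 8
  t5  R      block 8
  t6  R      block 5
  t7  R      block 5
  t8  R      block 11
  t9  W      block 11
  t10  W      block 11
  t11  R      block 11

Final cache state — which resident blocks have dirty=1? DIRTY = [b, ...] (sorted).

  0 | W B8 → L0 miss [D]
  1 | W B0 → L0 miss wb→B8 [D]
  2 | W B3 → L3 miss [D]
  3 | W B8 → L0 miss wb→B0 [D]
  4 | W B8 → L0 hit [D]
  5 | R B8 → L0 hit [D]
  6 | R B5 → L1 miss [-]
  7 | R B5 → L1 hit [-]
  8 | R B11 → L3 miss wb→B3 [-]
  9 | W B11 → L3 hit [D]
  10 | W B11 → L3 hit [D]
  11 | R B11 → L3 hit [D]

DIRTY = [8, 11]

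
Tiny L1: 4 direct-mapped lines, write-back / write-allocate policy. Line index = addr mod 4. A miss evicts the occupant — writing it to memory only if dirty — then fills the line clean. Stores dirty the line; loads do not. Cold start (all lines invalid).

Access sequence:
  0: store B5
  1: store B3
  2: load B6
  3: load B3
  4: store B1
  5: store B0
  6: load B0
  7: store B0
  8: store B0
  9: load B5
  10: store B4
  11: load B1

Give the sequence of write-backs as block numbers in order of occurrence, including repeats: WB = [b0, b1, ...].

0: W B5 → L1 miss [D]
1: W B3 → L3 miss [D]
2: R B6 → L2 miss [-]
3: R B3 → L3 hit [D]
4: W B1 → L1 miss wb→B5 [D]
5: W B0 → L0 miss [D]
6: R B0 → L0 hit [D]
7: W B0 → L0 hit [D]
8: W B0 → L0 hit [D]
9: R B5 → L1 miss wb→B1 [-]
10: W B4 → L0 miss wb→B0 [D]
11: R B1 → L1 miss [-]

WB = [5, 1, 0]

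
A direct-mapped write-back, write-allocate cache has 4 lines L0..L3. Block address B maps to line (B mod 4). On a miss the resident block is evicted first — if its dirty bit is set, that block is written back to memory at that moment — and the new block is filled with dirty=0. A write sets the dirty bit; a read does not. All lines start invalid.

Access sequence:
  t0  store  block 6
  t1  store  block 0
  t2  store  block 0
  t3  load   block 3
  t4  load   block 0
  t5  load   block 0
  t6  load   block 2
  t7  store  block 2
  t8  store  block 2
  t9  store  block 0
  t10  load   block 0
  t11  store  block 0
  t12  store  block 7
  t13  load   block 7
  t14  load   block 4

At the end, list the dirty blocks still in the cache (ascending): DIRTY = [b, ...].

DIRTY = [2, 7]

0: W B6 → L2 miss [D]
1: W B0 → L0 miss [D]
2: W B0 → L0 hit [D]
3: R B3 → L3 miss [-]
4: R B0 → L0 hit [D]
5: R B0 → L0 hit [D]
6: R B2 → L2 miss wb→B6 [-]
7: W B2 → L2 hit [D]
8: W B2 → L2 hit [D]
9: W B0 → L0 hit [D]
10: R B0 → L0 hit [D]
11: W B0 → L0 hit [D]
12: W B7 → L3 miss [D]
13: R B7 → L3 hit [D]
14: R B4 → L0 miss wb→B0 [-]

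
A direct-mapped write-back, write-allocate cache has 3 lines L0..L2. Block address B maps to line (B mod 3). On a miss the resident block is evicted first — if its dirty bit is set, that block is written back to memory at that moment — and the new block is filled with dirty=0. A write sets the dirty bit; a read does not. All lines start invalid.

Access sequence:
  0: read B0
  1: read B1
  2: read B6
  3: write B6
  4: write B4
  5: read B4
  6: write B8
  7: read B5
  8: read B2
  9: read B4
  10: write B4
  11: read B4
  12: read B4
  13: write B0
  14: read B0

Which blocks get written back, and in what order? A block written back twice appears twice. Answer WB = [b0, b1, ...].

  0 | R B0 → L0 miss [-]
  1 | R B1 → L1 miss [-]
  2 | R B6 → L0 miss [-]
  3 | W B6 → L0 hit [D]
  4 | W B4 → L1 miss [D]
  5 | R B4 → L1 hit [D]
  6 | W B8 → L2 miss [D]
  7 | R B5 → L2 miss wb→B8 [-]
  8 | R B2 → L2 miss [-]
  9 | R B4 → L1 hit [D]
  10 | W B4 → L1 hit [D]
  11 | R B4 → L1 hit [D]
  12 | R B4 → L1 hit [D]
  13 | W B0 → L0 miss wb→B6 [D]
  14 | R B0 → L0 hit [D]

WB = [8, 6]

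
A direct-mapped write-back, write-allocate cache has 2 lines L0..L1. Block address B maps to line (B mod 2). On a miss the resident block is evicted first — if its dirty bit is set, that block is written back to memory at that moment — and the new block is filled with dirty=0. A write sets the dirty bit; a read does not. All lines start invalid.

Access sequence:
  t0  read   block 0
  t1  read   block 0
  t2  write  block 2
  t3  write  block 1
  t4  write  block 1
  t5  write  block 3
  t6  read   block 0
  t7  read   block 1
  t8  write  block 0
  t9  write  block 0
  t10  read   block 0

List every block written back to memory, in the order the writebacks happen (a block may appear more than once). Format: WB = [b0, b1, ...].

0: R B0 → L0 miss [-]
1: R B0 → L0 hit [-]
2: W B2 → L0 miss [D]
3: W B1 → L1 miss [D]
4: W B1 → L1 hit [D]
5: W B3 → L1 miss wb→B1 [D]
6: R B0 → L0 miss wb→B2 [-]
7: R B1 → L1 miss wb→B3 [-]
8: W B0 → L0 hit [D]
9: W B0 → L0 hit [D]
10: R B0 → L0 hit [D]

WB = [1, 2, 3]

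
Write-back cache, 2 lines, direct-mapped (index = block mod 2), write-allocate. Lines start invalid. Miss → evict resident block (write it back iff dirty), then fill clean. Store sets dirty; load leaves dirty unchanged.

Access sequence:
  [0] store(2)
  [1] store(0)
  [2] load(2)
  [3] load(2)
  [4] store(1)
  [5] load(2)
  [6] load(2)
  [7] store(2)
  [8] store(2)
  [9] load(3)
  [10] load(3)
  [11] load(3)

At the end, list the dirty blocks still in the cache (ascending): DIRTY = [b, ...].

  0 | W B2 → L0 miss [D]
  1 | W B0 → L0 miss wb→B2 [D]
  2 | R B2 → L0 miss wb→B0 [-]
  3 | R B2 → L0 hit [-]
  4 | W B1 → L1 miss [D]
  5 | R B2 → L0 hit [-]
  6 | R B2 → L0 hit [-]
  7 | W B2 → L0 hit [D]
  8 | W B2 → L0 hit [D]
  9 | R B3 → L1 miss wb→B1 [-]
  10 | R B3 → L1 hit [-]
  11 | R B3 → L1 hit [-]

DIRTY = [2]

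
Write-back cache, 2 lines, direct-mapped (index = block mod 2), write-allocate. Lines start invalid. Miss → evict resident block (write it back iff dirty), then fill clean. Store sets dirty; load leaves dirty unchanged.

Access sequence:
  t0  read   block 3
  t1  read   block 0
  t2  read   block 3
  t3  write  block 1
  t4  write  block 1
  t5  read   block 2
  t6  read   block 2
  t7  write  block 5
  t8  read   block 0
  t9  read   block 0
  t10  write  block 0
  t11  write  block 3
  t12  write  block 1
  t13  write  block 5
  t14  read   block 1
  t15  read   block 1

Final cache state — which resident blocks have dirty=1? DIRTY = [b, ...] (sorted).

DIRTY = [0]

  0 | R B3 → L1 miss [-]
  1 | R B0 → L0 miss [-]
  2 | R B3 → L1 hit [-]
  3 | W B1 → L1 miss [D]
  4 | W B1 → L1 hit [D]
  5 | R B2 → L0 miss [-]
  6 | R B2 → L0 hit [-]
  7 | W B5 → L1 miss wb→B1 [D]
  8 | R B0 → L0 miss [-]
  9 | R B0 → L0 hit [-]
  10 | W B0 → L0 hit [D]
  11 | W B3 → L1 miss wb→B5 [D]
  12 | W B1 → L1 miss wb→B3 [D]
  13 | W B5 → L1 miss wb→B1 [D]
  14 | R B1 → L1 miss wb→B5 [-]
  15 | R B1 → L1 hit [-]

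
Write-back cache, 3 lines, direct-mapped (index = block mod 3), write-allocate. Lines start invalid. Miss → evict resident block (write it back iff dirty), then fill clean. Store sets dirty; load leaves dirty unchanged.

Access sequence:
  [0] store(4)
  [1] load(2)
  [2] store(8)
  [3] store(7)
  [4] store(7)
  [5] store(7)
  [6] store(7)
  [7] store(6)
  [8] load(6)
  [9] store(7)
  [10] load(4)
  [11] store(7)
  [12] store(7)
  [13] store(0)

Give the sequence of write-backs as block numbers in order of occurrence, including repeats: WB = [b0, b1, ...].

0: W B4 -> L1 miss  d=D]
1: R B2 -> L2 miss  d=-]
2: W B8 -> L2 miss  d=D]
3: W B7 -> L1 miss wb->B4  d=D]
4: W B7 -> L1 hit  d=D]
5: W B7 -> L1 hit  d=D]
6: W B7 -> L1 hit  d=D]
7: W B6 -> L0 miss  d=D]
8: R B6 -> L0 hit  d=D]
9: W B7 -> L1 hit  d=D]
10: R B4 -> L1 miss wb->B7  d=-]
11: W B7 -> L1 miss  d=D]
12: W B7 -> L1 hit  d=D]
13: W B0 -> L0 miss wb->B6  d=D]

WB = [4, 7, 6]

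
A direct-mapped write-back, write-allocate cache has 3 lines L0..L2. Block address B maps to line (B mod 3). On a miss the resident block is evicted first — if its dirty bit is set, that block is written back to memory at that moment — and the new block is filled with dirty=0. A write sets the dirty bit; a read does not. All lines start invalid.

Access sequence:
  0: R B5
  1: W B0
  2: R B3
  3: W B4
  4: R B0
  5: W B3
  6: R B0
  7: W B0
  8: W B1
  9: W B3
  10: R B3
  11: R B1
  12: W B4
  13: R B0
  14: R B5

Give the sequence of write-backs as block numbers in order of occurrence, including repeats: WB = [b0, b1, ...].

WB = [0, 3, 4, 0, 1, 3]

  0 | R B5 → L2 miss [-]
  1 | W B0 → L0 miss [D]
  2 | R B3 → L0 miss wb→B0 [-]
  3 | W B4 → L1 miss [D]
  4 | R B0 → L0 miss [-]
  5 | W B3 → L0 miss [D]
  6 | R B0 → L0 miss wb→B3 [-]
  7 | W B0 → L0 hit [D]
  8 | W B1 → L1 miss wb→B4 [D]
  9 | W B3 → L0 miss wb→B0 [D]
  10 | R B3 → L0 hit [D]
  11 | R B1 → L1 hit [D]
  12 | W B4 → L1 miss wb→B1 [D]
  13 | R B0 → L0 miss wb→B3 [-]
  14 | R B5 → L2 hit [-]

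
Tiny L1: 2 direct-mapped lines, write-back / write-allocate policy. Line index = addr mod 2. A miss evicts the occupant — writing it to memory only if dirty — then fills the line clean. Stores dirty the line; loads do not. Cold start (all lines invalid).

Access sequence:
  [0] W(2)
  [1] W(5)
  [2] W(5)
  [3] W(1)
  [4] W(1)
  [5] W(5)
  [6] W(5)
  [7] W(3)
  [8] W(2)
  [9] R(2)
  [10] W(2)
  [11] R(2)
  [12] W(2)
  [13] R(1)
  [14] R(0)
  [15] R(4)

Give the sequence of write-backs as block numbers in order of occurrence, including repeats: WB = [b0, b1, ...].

WB = [5, 1, 5, 3, 2]

  0 | W B2 → L0 miss [D]
  1 | W B5 → L1 miss [D]
  2 | W B5 → L1 hit [D]
  3 | W B1 → L1 miss wb→B5 [D]
  4 | W B1 → L1 hit [D]
  5 | W B5 → L1 miss wb→B1 [D]
  6 | W B5 → L1 hit [D]
  7 | W B3 → L1 miss wb→B5 [D]
  8 | W B2 → L0 hit [D]
  9 | R B2 → L0 hit [D]
  10 | W B2 → L0 hit [D]
  11 | R B2 → L0 hit [D]
  12 | W B2 → L0 hit [D]
  13 | R B1 → L1 miss wb→B3 [-]
  14 | R B0 → L0 miss wb→B2 [-]
  15 | R B4 → L0 miss [-]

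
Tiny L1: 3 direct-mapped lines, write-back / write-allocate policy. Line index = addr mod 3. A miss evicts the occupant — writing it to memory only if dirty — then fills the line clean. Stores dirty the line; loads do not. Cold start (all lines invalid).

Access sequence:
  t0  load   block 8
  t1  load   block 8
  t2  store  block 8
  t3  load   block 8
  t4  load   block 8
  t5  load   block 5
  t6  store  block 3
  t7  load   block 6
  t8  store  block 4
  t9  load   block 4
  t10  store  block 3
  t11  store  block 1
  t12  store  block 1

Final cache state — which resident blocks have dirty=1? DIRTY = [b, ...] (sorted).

DIRTY = [1, 3]

  0 | R B8 → L2 miss [-]
  1 | R B8 → L2 hit [-]
  2 | W B8 → L2 hit [D]
  3 | R B8 → L2 hit [D]
  4 | R B8 → L2 hit [D]
  5 | R B5 → L2 miss wb→B8 [-]
  6 | W B3 → L0 miss [D]
  7 | R B6 → L0 miss wb→B3 [-]
  8 | W B4 → L1 miss [D]
  9 | R B4 → L1 hit [D]
  10 | W B3 → L0 miss [D]
  11 | W B1 → L1 miss wb→B4 [D]
  12 | W B1 → L1 hit [D]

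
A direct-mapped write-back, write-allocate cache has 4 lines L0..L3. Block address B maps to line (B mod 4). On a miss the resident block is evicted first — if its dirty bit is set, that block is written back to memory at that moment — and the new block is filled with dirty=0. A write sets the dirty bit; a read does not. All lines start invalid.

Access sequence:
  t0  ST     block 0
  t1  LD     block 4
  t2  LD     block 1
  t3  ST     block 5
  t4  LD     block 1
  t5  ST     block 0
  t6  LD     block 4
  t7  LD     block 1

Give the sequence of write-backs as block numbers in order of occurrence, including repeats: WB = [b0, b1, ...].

0: W B0 -> L0 miss  d=D]
1: R B4 -> L0 miss wb->B0  d=-]
2: R B1 -> L1 miss  d=-]
3: W B5 -> L1 miss  d=D]
4: R B1 -> L1 miss wb->B5  d=-]
5: W B0 -> L0 miss  d=D]
6: R B4 -> L0 miss wb->B0  d=-]
7: R B1 -> L1 hit  d=-]

WB = [0, 5, 0]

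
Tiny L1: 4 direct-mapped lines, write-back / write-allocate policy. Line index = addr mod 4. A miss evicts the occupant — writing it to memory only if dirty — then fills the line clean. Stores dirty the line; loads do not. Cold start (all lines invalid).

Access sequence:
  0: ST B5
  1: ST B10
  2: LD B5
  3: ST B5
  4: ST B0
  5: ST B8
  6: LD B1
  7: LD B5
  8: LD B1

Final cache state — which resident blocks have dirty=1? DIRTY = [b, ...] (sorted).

0: W B5 → L1 miss [D]
1: W B10 → L2 miss [D]
2: R B5 → L1 hit [D]
3: W B5 → L1 hit [D]
4: W B0 → L0 miss [D]
5: W B8 → L0 miss wb→B0 [D]
6: R B1 → L1 miss wb→B5 [-]
7: R B5 → L1 miss [-]
8: R B1 → L1 miss [-]

DIRTY = [8, 10]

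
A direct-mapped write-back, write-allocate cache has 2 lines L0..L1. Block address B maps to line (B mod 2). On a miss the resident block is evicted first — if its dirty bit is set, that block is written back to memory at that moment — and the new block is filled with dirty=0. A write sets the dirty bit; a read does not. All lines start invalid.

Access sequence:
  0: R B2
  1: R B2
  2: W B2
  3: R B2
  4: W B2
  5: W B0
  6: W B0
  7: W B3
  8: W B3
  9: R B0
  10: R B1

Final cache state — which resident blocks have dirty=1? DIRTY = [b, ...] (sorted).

DIRTY = [0]

0: R B2 → L0 miss [-]
1: R B2 → L0 hit [-]
2: W B2 → L0 hit [D]
3: R B2 → L0 hit [D]
4: W B2 → L0 hit [D]
5: W B0 → L0 miss wb→B2 [D]
6: W B0 → L0 hit [D]
7: W B3 → L1 miss [D]
8: W B3 → L1 hit [D]
9: R B0 → L0 hit [D]
10: R B1 → L1 miss wb→B3 [-]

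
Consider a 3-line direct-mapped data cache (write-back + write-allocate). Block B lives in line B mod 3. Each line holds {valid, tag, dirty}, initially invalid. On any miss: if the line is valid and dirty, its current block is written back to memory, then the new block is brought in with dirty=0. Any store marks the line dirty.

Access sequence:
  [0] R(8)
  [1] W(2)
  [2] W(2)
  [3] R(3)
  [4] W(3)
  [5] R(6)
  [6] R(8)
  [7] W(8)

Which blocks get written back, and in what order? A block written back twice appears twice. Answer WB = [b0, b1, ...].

0: R B8 → L2 miss [-]
1: W B2 → L2 miss [D]
2: W B2 → L2 hit [D]
3: R B3 → L0 miss [-]
4: W B3 → L0 hit [D]
5: R B6 → L0 miss wb→B3 [-]
6: R B8 → L2 miss wb→B2 [-]
7: W B8 → L2 hit [D]

WB = [3, 2]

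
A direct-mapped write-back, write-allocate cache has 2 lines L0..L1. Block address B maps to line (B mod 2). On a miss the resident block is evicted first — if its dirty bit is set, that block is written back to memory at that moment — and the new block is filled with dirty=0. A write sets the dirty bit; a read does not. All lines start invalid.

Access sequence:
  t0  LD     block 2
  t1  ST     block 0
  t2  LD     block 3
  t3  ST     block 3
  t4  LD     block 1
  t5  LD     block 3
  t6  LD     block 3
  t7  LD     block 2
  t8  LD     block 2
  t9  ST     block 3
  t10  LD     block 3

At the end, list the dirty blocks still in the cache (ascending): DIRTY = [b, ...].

DIRTY = [3]

  0 | R B2 → L0 miss [-]
  1 | W B0 → L0 miss [D]
  2 | R B3 → L1 miss [-]
  3 | W B3 → L1 hit [D]
  4 | R B1 → L1 miss wb→B3 [-]
  5 | R B3 → L1 miss [-]
  6 | R B3 → L1 hit [-]
  7 | R B2 → L0 miss wb→B0 [-]
  8 | R B2 → L0 hit [-]
  9 | W B3 → L1 hit [D]
  10 | R B3 → L1 hit [D]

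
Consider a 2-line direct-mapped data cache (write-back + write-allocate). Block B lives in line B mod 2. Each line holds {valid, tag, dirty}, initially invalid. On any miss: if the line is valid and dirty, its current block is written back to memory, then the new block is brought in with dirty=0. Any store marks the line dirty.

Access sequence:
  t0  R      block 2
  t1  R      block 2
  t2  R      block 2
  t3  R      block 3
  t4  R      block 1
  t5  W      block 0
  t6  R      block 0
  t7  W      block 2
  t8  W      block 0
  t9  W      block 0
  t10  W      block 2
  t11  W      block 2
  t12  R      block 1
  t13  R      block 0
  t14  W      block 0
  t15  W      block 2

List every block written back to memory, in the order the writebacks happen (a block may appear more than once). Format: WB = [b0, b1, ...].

0: R B2 -> L0 miss  d=-]
1: R B2 -> L0 hit  d=-]
2: R B2 -> L0 hit  d=-]
3: R B3 -> L1 miss  d=-]
4: R B1 -> L1 miss  d=-]
5: W B0 -> L0 miss  d=D]
6: R B0 -> L0 hit  d=D]
7: W B2 -> L0 miss wb->B0  d=D]
8: W B0 -> L0 miss wb->B2  d=D]
9: W B0 -> L0 hit  d=D]
10: W B2 -> L0 miss wb->B0  d=D]
11: W B2 -> L0 hit  d=D]
12: R B1 -> L1 hit  d=-]
13: R B0 -> L0 miss wb->B2  d=-]
14: W B0 -> L0 hit  d=D]
15: W B2 -> L0 miss wb->B0  d=D]

WB = [0, 2, 0, 2, 0]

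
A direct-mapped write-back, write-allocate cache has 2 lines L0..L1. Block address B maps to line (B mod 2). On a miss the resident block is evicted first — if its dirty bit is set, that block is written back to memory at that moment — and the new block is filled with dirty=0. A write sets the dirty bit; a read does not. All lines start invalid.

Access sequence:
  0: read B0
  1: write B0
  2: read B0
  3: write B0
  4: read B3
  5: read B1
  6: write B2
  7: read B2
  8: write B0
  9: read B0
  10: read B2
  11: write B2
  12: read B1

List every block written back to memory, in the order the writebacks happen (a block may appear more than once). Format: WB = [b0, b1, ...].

WB = [0, 2, 0]

0: R B0 -> L0 miss  d=-]
1: W B0 -> L0 hit  d=D]
2: R B0 -> L0 hit  d=D]
3: W B0 -> L0 hit  d=D]
4: R B3 -> L1 miss  d=-]
5: R B1 -> L1 miss  d=-]
6: W B2 -> L0 miss wb->B0  d=D]
7: R B2 -> L0 hit  d=D]
8: W B0 -> L0 miss wb->B2  d=D]
9: R B0 -> L0 hit  d=D]
10: R B2 -> L0 miss wb->B0  d=-]
11: W B2 -> L0 hit  d=D]
12: R B1 -> L1 hit  d=-]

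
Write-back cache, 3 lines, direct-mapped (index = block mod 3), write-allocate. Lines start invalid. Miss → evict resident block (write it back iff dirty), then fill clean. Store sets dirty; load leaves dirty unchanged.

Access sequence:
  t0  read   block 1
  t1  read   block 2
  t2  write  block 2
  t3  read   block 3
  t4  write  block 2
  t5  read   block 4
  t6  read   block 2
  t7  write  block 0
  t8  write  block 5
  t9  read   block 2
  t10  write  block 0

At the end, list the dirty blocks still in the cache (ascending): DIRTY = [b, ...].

0: R B1 -> L1 miss  d=-]
1: R B2 -> L2 miss  d=-]
2: W B2 -> L2 hit  d=D]
3: R B3 -> L0 miss  d=-]
4: W B2 -> L2 hit  d=D]
5: R B4 -> L1 miss  d=-]
6: R B2 -> L2 hit  d=D]
7: W B0 -> L0 miss  d=D]
8: W B5 -> L2 miss wb->B2  d=D]
9: R B2 -> L2 miss wb->B5  d=-]
10: W B0 -> L0 hit  d=D]

DIRTY = [0]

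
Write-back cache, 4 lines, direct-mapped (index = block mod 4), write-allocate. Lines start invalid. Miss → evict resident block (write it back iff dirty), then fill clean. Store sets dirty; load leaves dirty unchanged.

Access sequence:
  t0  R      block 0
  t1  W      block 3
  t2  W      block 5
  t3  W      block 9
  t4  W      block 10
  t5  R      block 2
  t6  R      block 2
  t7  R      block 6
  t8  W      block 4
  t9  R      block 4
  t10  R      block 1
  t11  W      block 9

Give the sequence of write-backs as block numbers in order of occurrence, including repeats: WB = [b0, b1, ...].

WB = [5, 10, 9]

0: R B0 → L0 miss [-]
1: W B3 → L3 miss [D]
2: W B5 → L1 miss [D]
3: W B9 → L1 miss wb→B5 [D]
4: W B10 → L2 miss [D]
5: R B2 → L2 miss wb→B10 [-]
6: R B2 → L2 hit [-]
7: R B6 → L2 miss [-]
8: W B4 → L0 miss [D]
9: R B4 → L0 hit [D]
10: R B1 → L1 miss wb→B9 [-]
11: W B9 → L1 miss [D]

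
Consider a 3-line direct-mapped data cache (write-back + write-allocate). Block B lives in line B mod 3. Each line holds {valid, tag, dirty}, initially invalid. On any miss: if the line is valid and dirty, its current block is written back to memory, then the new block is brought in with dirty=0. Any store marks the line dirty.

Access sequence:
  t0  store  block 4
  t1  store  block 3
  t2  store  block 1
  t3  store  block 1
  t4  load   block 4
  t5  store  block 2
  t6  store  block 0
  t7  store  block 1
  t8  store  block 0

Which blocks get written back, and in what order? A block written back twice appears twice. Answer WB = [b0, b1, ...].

WB = [4, 1, 3]

0: W B4 -> L1 miss  d=D]
1: W B3 -> L0 miss  d=D]
2: W B1 -> L1 miss wb->B4  d=D]
3: W B1 -> L1 hit  d=D]
4: R B4 -> L1 miss wb->B1  d=-]
5: W B2 -> L2 miss  d=D]
6: W B0 -> L0 miss wb->B3  d=D]
7: W B1 -> L1 miss  d=D]
8: W B0 -> L0 hit  d=D]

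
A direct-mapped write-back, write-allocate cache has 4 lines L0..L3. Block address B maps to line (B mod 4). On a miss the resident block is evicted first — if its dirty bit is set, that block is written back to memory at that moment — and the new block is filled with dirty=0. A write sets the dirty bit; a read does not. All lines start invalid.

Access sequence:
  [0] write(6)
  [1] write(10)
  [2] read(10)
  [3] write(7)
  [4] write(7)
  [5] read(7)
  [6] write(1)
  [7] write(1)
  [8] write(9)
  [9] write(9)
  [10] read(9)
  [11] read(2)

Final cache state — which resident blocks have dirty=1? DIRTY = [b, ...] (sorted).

0: W B6 -> L2 miss  d=D]
1: W B10 -> L2 miss wb->B6  d=D]
2: R B10 -> L2 hit  d=D]
3: W B7 -> L3 miss  d=D]
4: W B7 -> L3 hit  d=D]
5: R B7 -> L3 hit  d=D]
6: W B1 -> L1 miss  d=D]
7: W B1 -> L1 hit  d=D]
8: W B9 -> L1 miss wb->B1  d=D]
9: W B9 -> L1 hit  d=D]
10: R B9 -> L1 hit  d=D]
11: R B2 -> L2 miss wb->B10  d=-]

DIRTY = [7, 9]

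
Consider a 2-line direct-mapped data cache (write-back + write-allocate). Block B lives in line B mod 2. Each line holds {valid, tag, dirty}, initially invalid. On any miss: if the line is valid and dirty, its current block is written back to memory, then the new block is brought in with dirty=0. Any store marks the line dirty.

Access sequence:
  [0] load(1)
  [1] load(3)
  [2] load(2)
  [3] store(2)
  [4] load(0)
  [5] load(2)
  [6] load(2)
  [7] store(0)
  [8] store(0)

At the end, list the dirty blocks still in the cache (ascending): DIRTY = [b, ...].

0: R B1 → L1 miss [-]
1: R B3 → L1 miss [-]
2: R B2 → L0 miss [-]
3: W B2 → L0 hit [D]
4: R B0 → L0 miss wb→B2 [-]
5: R B2 → L0 miss [-]
6: R B2 → L0 hit [-]
7: W B0 → L0 miss [D]
8: W B0 → L0 hit [D]

DIRTY = [0]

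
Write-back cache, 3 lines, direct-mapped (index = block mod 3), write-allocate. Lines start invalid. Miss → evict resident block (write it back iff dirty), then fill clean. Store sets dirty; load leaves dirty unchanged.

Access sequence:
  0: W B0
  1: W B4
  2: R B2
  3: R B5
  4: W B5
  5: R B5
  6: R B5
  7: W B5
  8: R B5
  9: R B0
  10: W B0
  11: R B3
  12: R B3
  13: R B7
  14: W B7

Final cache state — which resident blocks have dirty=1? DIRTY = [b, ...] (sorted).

0: W B0 -> L0 miss  d=D]
1: W B4 -> L1 miss  d=D]
2: R B2 -> L2 miss  d=-]
3: R B5 -> L2 miss  d=-]
4: W B5 -> L2 hit  d=D]
5: R B5 -> L2 hit  d=D]
6: R B5 -> L2 hit  d=D]
7: W B5 -> L2 hit  d=D]
8: R B5 -> L2 hit  d=D]
9: R B0 -> L0 hit  d=D]
10: W B0 -> L0 hit  d=D]
11: R B3 -> L0 miss wb->B0  d=-]
12: R B3 -> L0 hit  d=-]
13: R B7 -> L1 miss wb->B4  d=-]
14: W B7 -> L1 hit  d=D]

DIRTY = [5, 7]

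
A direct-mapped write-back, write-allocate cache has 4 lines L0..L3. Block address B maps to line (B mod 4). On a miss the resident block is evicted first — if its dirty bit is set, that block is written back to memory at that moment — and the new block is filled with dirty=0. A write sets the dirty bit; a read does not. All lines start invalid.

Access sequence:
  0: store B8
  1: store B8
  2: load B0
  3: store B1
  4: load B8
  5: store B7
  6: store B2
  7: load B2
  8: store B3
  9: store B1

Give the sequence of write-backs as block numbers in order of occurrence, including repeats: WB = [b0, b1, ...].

  0 | W B8 → L0 miss [D]
  1 | W B8 → L0 hit [D]
  2 | R B0 → L0 miss wb→B8 [-]
  3 | W B1 → L1 miss [D]
  4 | R B8 → L0 miss [-]
  5 | W B7 → L3 miss [D]
  6 | W B2 → L2 miss [D]
  7 | R B2 → L2 hit [D]
  8 | W B3 → L3 miss wb→B7 [D]
  9 | W B1 → L1 hit [D]

WB = [8, 7]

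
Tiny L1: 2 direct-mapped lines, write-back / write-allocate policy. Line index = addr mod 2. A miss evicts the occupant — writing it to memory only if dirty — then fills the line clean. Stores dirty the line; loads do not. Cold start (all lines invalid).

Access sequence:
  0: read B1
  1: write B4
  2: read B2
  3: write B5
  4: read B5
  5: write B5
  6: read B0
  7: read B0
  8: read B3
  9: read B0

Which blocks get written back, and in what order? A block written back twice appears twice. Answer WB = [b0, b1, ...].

WB = [4, 5]

0: R B1 -> L1 miss  d=-]
1: W B4 -> L0 miss  d=D]
2: R B2 -> L0 miss wb->B4  d=-]
3: W B5 -> L1 miss  d=D]
4: R B5 -> L1 hit  d=D]
5: W B5 -> L1 hit  d=D]
6: R B0 -> L0 miss  d=-]
7: R B0 -> L0 hit  d=-]
8: R B3 -> L1 miss wb->B5  d=-]
9: R B0 -> L0 hit  d=-]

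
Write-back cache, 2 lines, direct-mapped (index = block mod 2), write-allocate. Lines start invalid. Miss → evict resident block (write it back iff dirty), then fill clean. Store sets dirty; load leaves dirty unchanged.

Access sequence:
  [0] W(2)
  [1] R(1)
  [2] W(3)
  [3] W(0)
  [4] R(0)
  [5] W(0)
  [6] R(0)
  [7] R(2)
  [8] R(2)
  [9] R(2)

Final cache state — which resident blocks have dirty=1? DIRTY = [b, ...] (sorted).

DIRTY = [3]

0: W B2 → L0 miss [D]
1: R B1 → L1 miss [-]
2: W B3 → L1 miss [D]
3: W B0 → L0 miss wb→B2 [D]
4: R B0 → L0 hit [D]
5: W B0 → L0 hit [D]
6: R B0 → L0 hit [D]
7: R B2 → L0 miss wb→B0 [-]
8: R B2 → L0 hit [-]
9: R B2 → L0 hit [-]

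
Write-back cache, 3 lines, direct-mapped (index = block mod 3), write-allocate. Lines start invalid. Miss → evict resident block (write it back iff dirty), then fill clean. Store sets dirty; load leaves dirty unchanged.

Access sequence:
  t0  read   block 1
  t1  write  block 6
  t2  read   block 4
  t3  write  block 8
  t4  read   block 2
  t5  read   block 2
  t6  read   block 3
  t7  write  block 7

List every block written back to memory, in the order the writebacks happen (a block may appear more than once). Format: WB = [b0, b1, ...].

  0 | R B1 → L1 miss [-]
  1 | W B6 → L0 miss [D]
  2 | R B4 → L1 miss [-]
  3 | W B8 → L2 miss [D]
  4 | R B2 → L2 miss wb→B8 [-]
  5 | R B2 → L2 hit [-]
  6 | R B3 → L0 miss wb→B6 [-]
  7 | W B7 → L1 miss [D]

WB = [8, 6]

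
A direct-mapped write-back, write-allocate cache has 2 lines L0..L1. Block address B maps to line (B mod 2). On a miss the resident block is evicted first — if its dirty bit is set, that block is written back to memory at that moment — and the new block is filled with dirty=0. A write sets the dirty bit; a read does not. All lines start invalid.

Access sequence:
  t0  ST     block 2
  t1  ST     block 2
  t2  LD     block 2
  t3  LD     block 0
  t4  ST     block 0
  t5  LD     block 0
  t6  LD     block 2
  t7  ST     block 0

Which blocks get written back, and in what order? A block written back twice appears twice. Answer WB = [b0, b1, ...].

WB = [2, 0]

  0 | W B2 → L0 miss [D]
  1 | W B2 → L0 hit [D]
  2 | R B2 → L0 hit [D]
  3 | R B0 → L0 miss wb→B2 [-]
  4 | W B0 → L0 hit [D]
  5 | R B0 → L0 hit [D]
  6 | R B2 → L0 miss wb→B0 [-]
  7 | W B0 → L0 miss [D]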